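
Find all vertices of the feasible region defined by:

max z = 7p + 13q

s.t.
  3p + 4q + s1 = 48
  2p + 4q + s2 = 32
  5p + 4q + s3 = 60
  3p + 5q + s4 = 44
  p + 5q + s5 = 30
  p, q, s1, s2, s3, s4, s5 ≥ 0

(0, 0), (12, 0), (9.538, 3.077), (8, 4), (6.667, 4.667), (0, 6)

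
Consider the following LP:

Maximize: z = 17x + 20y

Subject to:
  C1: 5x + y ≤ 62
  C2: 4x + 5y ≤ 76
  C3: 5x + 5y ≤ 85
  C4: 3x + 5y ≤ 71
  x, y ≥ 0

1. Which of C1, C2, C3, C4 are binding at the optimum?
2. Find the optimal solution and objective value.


1. C2, C3
2. x = 9, y = 8, z = 313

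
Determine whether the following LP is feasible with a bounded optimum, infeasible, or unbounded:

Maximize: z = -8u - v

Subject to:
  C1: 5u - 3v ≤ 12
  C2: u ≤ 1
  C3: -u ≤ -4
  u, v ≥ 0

Infeasible (no feasible solution exists)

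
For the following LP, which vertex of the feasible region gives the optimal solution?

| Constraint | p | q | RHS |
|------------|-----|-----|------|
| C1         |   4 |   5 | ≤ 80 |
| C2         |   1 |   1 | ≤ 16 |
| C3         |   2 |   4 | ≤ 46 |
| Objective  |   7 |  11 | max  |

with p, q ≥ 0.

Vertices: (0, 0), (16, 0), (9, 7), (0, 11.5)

Evaluate the objective at each vertex of the feasible region:
  z(0, 0) = 0
  z(16, 0) = 112
  z(9, 7) = 140  ←
  z(0, 11.5) = 126.5
The maximum is at p = 9, q = 7.

(9, 7)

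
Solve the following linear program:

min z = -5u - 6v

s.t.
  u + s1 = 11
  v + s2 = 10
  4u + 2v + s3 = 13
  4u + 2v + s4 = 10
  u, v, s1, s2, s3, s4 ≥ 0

Evaluate the objective at each vertex of the feasible region:
  z(0, 0) = 0
  z(2.5, 0) = -12.5
  z(0, 5) = -30  ←
The minimum is at u = 0, v = 5.

u = 0, v = 5, z = -30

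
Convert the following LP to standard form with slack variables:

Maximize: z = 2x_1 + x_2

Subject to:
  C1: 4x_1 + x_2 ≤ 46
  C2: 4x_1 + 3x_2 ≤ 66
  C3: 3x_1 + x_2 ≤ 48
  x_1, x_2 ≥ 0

max z = 2x_1 + x_2

s.t.
  4x_1 + x_2 + s1 = 46
  4x_1 + 3x_2 + s2 = 66
  3x_1 + x_2 + s3 = 48
  x_1, x_2, s1, s2, s3 ≥ 0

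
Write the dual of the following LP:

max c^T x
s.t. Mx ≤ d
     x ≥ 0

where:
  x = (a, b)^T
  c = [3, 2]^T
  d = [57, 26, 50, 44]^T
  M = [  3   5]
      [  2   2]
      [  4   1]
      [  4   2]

Primal max cᵀx s.t. Ax ≤ b, x ≥ 0  →  Dual min bᵀy s.t. Aᵀy ≥ c, y ≥ 0.

Minimize: z = 57y1 + 26y2 + 50y3 + 44y4

Subject to:
  3y1 + 2y2 + 4y3 + 4y4 ≥ 3
  5y1 + 2y2 + y3 + 2y4 ≥ 2
  y1, y2, y3, y4 ≥ 0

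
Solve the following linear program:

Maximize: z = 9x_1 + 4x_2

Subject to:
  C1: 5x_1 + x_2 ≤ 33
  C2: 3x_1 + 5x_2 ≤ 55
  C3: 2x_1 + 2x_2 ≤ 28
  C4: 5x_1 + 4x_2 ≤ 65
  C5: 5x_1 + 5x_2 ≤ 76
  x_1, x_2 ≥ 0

Evaluate the objective at each vertex of the feasible region:
  z(0, 0) = 0
  z(6.6, 0) = 59.4
  z(5, 8) = 77  ←
  z(0, 11) = 44
The maximum is at x_1 = 5, x_2 = 8.

x_1 = 5, x_2 = 8, z = 77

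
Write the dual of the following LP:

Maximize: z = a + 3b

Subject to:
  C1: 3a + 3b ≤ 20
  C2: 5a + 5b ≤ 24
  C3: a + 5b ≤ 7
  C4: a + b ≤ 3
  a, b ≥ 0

Primal max cᵀx s.t. Ax ≤ b, x ≥ 0  →  Dual min bᵀy s.t. Aᵀy ≥ c, y ≥ 0.

Minimize: z = 20y1 + 24y2 + 7y3 + 3y4

Subject to:
  3y1 + 5y2 + y3 + y4 ≥ 1
  3y1 + 5y2 + 5y3 + y4 ≥ 3
  y1, y2, y3, y4 ≥ 0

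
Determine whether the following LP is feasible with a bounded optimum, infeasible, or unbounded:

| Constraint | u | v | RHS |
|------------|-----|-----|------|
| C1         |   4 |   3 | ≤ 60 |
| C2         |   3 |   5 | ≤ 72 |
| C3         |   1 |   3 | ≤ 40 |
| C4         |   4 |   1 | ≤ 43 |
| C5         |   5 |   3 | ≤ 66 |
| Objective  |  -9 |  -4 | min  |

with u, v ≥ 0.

Feasible with a bounded optimal solution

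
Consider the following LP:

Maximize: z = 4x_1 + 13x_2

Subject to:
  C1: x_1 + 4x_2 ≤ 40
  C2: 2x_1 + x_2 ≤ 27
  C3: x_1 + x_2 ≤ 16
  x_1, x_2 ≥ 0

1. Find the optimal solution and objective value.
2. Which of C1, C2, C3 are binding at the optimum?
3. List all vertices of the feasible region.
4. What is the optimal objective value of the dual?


1. x_1 = 8, x_2 = 8, z = 136
2. C1, C3
3. (0, 0), (13.5, 0), (11, 5), (8, 8), (0, 10)
4. 136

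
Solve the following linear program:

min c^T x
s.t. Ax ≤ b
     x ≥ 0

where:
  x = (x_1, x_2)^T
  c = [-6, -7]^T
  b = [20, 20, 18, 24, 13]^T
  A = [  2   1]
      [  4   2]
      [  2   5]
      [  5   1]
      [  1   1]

Evaluate the objective at each vertex of the feasible region:
  z(0, 0) = 0
  z(4.8, 0) = -28.8
  z(4.667, 0.6667) = -32.67
  z(4, 2) = -38  ←
  z(0, 3.6) = -25.2
The minimum is at x_1 = 4, x_2 = 2.

x_1 = 4, x_2 = 2, z = -38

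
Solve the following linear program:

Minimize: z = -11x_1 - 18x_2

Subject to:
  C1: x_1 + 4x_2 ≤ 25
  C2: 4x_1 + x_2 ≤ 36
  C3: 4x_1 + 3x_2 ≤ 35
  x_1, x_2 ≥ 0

Evaluate the objective at each vertex of the feasible region:
  z(0, 0) = 0
  z(8.75, 0) = -96.25
  z(5, 5) = -145  ←
  z(0, 6.25) = -112.5
The minimum is at x_1 = 5, x_2 = 5.

x_1 = 5, x_2 = 5, z = -145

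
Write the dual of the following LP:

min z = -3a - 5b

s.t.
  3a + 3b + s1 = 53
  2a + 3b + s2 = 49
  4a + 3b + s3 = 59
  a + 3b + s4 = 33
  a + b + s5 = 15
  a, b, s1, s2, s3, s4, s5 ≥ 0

Primal min cᵀx s.t. Ax ≤ b, x ≥ 0  →  Dual max −bᵀy s.t. Aᵀy ≥ −c, y ≥ 0.

Maximize: z = -53y1 - 49y2 - 59y3 - 33y4 - 15y5

Subject to:
  3y1 + 2y2 + 4y3 + y4 + y5 ≥ 3
  3y1 + 3y2 + 3y3 + 3y4 + y5 ≥ 5
  y1, y2, y3, y4, y5 ≥ 0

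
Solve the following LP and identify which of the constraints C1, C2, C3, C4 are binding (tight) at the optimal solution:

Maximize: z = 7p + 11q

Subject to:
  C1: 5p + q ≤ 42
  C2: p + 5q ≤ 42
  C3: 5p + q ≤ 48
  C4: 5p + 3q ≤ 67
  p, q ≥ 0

At p = 7, q = 7, compute slack b - a·x for each constraint:
  C1: 42 − 42 = 0  (binding)
  C2: 42 − 42 = 0  (binding)
  C3: 48 − 42 = 6  (slack)
  C4: 67 − 56 = 11  (slack)

Optimal: p = 7, q = 7
Binding: C1, C2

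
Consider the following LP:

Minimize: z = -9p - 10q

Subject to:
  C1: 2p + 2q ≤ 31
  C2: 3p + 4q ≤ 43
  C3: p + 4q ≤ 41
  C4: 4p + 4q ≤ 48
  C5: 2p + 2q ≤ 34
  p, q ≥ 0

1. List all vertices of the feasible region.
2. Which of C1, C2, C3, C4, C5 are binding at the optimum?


1. (0, 0), (12, 0), (5, 7), (1, 10), (0, 10.25)
2. C2, C4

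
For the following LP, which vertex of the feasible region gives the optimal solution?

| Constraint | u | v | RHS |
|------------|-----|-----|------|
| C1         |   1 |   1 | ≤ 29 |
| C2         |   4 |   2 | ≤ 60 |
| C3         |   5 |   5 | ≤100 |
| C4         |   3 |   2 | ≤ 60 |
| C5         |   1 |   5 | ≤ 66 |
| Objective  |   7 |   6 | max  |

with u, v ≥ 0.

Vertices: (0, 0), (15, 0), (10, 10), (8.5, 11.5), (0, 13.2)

Evaluate the objective at each vertex of the feasible region:
  z(0, 0) = 0
  z(15, 0) = 105
  z(10, 10) = 130  ←
  z(8.5, 11.5) = 128.5
  z(0, 13.2) = 79.2
The maximum is at u = 10, v = 10.

(10, 10)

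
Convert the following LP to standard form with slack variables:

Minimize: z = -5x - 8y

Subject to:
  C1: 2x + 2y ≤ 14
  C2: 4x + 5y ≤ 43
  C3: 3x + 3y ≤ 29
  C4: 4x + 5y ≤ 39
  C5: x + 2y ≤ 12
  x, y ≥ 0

min z = -5x - 8y

s.t.
  2x + 2y + s1 = 14
  4x + 5y + s2 = 43
  3x + 3y + s3 = 29
  4x + 5y + s4 = 39
  x + 2y + s5 = 12
  x, y, s1, s2, s3, s4, s5 ≥ 0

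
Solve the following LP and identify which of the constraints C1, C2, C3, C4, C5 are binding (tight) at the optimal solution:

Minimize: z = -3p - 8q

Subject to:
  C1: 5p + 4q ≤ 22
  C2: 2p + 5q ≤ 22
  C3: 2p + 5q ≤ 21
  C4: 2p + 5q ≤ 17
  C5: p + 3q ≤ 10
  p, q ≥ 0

At p = 1, q = 3, compute slack b - a·x for each constraint:
  C1: 22 − 17 = 5  (slack)
  C2: 22 − 17 = 5  (slack)
  C3: 21 − 17 = 4  (slack)
  C4: 17 − 17 = 0  (binding)
  C5: 10 − 10 = 0  (binding)

Optimal: p = 1, q = 3
Binding: C4, C5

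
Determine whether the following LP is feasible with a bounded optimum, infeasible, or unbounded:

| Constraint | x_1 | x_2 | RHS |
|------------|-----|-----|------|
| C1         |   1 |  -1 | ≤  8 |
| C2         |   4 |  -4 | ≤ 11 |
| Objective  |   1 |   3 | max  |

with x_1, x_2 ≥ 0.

Unbounded (objective can increase without bound)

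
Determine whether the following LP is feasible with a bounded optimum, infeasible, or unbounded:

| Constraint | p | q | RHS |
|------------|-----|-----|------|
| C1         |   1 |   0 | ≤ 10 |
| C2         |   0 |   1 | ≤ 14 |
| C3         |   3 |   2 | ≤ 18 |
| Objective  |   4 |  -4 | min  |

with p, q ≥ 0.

Feasible with a bounded optimal solution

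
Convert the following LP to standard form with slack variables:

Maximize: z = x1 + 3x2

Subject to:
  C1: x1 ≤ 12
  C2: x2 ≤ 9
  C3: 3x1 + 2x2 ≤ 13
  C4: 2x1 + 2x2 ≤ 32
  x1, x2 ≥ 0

max z = x1 + 3x2

s.t.
  x1 + s1 = 12
  x2 + s2 = 9
  3x1 + 2x2 + s3 = 13
  2x1 + 2x2 + s4 = 32
  x1, x2, s1, s2, s3, s4 ≥ 0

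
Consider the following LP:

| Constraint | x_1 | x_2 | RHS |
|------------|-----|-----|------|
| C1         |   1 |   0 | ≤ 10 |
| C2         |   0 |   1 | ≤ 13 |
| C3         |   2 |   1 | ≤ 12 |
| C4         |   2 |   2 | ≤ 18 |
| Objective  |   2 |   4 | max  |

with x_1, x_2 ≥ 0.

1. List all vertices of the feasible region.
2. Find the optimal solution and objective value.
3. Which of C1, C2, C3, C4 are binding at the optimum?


1. (0, 0), (6, 0), (3, 6), (0, 9)
2. x_1 = 0, x_2 = 9, z = 36
3. C4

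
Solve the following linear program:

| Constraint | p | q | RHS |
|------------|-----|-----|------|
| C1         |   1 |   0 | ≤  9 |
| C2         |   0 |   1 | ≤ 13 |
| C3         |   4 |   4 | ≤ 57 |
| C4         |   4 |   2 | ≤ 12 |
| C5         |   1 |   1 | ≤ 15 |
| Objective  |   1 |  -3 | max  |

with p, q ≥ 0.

Evaluate the objective at each vertex of the feasible region:
  z(0, 0) = 0
  z(3, 0) = 3  ←
  z(0, 6) = -18
The maximum is at p = 3, q = 0.

p = 3, q = 0, z = 3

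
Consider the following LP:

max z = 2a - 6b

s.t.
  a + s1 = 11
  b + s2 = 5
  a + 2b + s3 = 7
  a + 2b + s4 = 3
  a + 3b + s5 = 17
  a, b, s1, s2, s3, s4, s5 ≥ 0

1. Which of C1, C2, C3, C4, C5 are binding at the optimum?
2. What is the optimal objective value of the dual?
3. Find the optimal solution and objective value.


1. C4
2. 6
3. a = 3, b = 0, z = 6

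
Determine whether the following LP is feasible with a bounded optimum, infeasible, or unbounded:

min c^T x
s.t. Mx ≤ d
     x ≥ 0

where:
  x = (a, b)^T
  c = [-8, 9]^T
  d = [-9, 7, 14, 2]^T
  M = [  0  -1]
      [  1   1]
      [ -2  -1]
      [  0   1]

Infeasible (no feasible solution exists)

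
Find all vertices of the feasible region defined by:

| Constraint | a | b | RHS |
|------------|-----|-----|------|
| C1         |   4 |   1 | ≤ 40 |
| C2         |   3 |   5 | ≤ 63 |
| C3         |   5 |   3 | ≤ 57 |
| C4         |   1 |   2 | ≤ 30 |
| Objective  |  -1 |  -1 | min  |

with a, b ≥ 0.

(0, 0), (10, 0), (9, 4), (6, 9), (0, 12.6)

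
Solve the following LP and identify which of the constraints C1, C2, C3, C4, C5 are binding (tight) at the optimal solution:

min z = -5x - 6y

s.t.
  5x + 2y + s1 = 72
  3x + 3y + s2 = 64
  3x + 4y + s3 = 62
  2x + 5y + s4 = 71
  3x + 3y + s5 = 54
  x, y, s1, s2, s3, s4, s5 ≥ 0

At x = 10, y = 8, compute slack b - a·x for each constraint:
  C1: 72 − 66 = 6  (slack)
  C2: 64 − 54 = 10  (slack)
  C3: 62 − 62 = 0  (binding)
  C4: 71 − 60 = 11  (slack)
  C5: 54 − 54 = 0  (binding)

Optimal: x = 10, y = 8
Binding: C3, C5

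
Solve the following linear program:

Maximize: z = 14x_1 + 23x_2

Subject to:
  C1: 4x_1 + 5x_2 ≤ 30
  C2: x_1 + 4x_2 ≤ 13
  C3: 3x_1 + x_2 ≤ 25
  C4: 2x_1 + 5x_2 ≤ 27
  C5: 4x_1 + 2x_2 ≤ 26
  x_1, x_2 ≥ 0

Evaluate the objective at each vertex of the feasible region:
  z(0, 0) = 0
  z(6.5, 0) = 91
  z(5.833, 1.333) = 112.3
  z(5, 2) = 116  ←
  z(0, 3.25) = 74.75
The maximum is at x_1 = 5, x_2 = 2.

x_1 = 5, x_2 = 2, z = 116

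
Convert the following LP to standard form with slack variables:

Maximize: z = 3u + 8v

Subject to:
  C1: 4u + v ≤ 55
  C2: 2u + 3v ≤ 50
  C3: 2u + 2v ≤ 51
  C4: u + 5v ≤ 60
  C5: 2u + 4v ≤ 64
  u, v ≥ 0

max z = 3u + 8v

s.t.
  4u + v + s1 = 55
  2u + 3v + s2 = 50
  2u + 2v + s3 = 51
  u + 5v + s4 = 60
  2u + 4v + s5 = 64
  u, v, s1, s2, s3, s4, s5 ≥ 0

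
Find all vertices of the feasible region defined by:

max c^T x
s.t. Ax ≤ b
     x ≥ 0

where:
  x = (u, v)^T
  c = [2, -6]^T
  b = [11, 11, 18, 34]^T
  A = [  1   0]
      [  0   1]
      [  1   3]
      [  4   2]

(0, 0), (8.5, 0), (6.6, 3.8), (0, 6)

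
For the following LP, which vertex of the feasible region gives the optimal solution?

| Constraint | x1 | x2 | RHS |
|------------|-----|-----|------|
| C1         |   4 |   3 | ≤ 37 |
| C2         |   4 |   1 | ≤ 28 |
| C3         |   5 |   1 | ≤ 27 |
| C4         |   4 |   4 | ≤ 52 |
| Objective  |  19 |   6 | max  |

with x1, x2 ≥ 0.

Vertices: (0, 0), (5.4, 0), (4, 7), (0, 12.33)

Evaluate the objective at each vertex of the feasible region:
  z(0, 0) = 0
  z(5.4, 0) = 102.6
  z(4, 7) = 118  ←
  z(0, 12.33) = 74
The maximum is at x1 = 4, x2 = 7.

(4, 7)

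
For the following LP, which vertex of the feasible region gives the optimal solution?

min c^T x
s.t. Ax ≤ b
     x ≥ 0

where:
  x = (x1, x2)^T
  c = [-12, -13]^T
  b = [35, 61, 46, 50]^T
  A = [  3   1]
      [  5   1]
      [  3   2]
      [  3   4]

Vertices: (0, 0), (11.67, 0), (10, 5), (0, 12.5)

Evaluate the objective at each vertex of the feasible region:
  z(0, 0) = 0
  z(11.67, 0) = -140
  z(10, 5) = -185  ←
  z(0, 12.5) = -162.5
The minimum is at x1 = 10, x2 = 5.

(10, 5)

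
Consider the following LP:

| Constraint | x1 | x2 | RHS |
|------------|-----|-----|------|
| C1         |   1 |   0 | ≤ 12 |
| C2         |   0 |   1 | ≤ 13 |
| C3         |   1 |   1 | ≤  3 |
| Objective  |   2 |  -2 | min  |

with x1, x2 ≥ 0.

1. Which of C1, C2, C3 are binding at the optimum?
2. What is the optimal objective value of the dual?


1. C3
2. -6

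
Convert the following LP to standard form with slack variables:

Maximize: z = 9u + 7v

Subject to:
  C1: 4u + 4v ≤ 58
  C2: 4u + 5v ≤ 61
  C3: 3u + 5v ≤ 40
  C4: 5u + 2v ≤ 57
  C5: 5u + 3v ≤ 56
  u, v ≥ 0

max z = 9u + 7v

s.t.
  4u + 4v + s1 = 58
  4u + 5v + s2 = 61
  3u + 5v + s3 = 40
  5u + 2v + s4 = 57
  5u + 3v + s5 = 56
  u, v, s1, s2, s3, s4, s5 ≥ 0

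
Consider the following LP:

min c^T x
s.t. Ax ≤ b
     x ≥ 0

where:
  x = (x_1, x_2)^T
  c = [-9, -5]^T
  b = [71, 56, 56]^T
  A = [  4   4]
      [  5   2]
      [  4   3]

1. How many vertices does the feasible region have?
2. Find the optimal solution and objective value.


1. 5
2. x_1 = 8, x_2 = 8, z = -112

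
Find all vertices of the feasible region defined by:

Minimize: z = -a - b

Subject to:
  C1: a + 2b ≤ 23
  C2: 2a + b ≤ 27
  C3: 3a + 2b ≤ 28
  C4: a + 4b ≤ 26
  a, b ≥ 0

(0, 0), (9.333, 0), (6, 5), (0, 6.5)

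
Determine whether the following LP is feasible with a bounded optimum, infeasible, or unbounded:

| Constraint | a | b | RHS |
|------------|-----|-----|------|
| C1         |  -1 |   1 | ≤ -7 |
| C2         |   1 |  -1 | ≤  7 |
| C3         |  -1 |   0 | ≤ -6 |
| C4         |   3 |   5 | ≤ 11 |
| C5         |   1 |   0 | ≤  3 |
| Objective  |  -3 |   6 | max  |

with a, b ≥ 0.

Infeasible (no feasible solution exists)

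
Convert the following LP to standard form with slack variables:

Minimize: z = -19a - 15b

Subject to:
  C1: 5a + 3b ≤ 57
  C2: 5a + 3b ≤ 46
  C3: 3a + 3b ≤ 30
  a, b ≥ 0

min z = -19a - 15b

s.t.
  5a + 3b + s1 = 57
  5a + 3b + s2 = 46
  3a + 3b + s3 = 30
  a, b, s1, s2, s3 ≥ 0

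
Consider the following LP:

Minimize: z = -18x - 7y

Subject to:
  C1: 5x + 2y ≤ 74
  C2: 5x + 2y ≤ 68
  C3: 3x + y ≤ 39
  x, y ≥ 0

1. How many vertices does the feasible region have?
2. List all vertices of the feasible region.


1. 4
2. (0, 0), (13, 0), (10, 9), (0, 34)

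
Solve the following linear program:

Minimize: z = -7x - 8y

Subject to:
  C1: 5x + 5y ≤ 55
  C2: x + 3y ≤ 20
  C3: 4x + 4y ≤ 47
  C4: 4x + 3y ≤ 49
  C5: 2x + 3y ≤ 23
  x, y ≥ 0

Evaluate the objective at each vertex of the feasible region:
  z(0, 0) = 0
  z(11, 0) = -77
  z(10, 1) = -78  ←
  z(3, 5.667) = -66.33
  z(0, 6.667) = -53.33
The minimum is at x = 10, y = 1.

x = 10, y = 1, z = -78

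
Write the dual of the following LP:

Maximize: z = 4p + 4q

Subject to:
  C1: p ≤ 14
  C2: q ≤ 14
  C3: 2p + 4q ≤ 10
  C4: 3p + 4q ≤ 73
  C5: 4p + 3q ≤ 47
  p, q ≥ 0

Primal max cᵀx s.t. Ax ≤ b, x ≥ 0  →  Dual min bᵀy s.t. Aᵀy ≥ c, y ≥ 0.

Minimize: z = 14y1 + 14y2 + 10y3 + 73y4 + 47y5

Subject to:
  y1 + 2y3 + 3y4 + 4y5 ≥ 4
  y2 + 4y3 + 4y4 + 3y5 ≥ 4
  y1, y2, y3, y4, y5 ≥ 0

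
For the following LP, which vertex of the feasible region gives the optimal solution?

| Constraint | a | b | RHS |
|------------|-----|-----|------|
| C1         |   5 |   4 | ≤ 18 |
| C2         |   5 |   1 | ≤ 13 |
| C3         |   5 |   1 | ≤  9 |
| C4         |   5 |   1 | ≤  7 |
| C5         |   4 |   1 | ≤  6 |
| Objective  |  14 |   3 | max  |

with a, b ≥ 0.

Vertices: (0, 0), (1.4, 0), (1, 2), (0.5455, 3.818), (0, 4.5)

Evaluate the objective at each vertex of the feasible region:
  z(0, 0) = 0
  z(1.4, 0) = 19.6
  z(1, 2) = 20  ←
  z(0.5455, 3.818) = 19.09
  z(0, 4.5) = 13.5
The maximum is at a = 1, b = 2.

(1, 2)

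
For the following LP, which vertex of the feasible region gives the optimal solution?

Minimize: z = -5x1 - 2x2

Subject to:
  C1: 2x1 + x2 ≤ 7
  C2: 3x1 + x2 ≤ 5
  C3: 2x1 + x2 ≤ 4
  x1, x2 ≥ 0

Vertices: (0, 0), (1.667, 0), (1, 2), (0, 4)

Evaluate the objective at each vertex of the feasible region:
  z(0, 0) = 0
  z(1.667, 0) = -8.333
  z(1, 2) = -9  ←
  z(0, 4) = -8
The minimum is at x1 = 1, x2 = 2.

(1, 2)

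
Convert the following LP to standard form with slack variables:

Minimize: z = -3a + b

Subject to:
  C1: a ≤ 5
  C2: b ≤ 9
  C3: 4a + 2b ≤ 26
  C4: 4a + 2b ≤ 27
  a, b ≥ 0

min z = -3a + b

s.t.
  a + s1 = 5
  b + s2 = 9
  4a + 2b + s3 = 26
  4a + 2b + s4 = 27
  a, b, s1, s2, s3, s4 ≥ 0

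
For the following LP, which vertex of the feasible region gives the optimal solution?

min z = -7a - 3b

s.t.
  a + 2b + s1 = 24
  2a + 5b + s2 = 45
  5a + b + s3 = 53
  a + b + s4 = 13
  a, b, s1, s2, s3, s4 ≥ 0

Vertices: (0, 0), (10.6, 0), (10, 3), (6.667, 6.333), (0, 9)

Evaluate the objective at each vertex of the feasible region:
  z(0, 0) = 0
  z(10.6, 0) = -74.2
  z(10, 3) = -79  ←
  z(6.667, 6.333) = -65.67
  z(0, 9) = -27
The minimum is at a = 10, b = 3.

(10, 3)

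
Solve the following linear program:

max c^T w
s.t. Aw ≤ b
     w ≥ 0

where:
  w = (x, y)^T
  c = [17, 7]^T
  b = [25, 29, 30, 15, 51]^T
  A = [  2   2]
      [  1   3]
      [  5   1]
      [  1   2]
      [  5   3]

Evaluate the objective at each vertex of the feasible region:
  z(0, 0) = 0
  z(6, 0) = 102
  z(5, 5) = 120  ←
  z(0, 7.5) = 52.5
The maximum is at x = 5, y = 5.

x = 5, y = 5, z = 120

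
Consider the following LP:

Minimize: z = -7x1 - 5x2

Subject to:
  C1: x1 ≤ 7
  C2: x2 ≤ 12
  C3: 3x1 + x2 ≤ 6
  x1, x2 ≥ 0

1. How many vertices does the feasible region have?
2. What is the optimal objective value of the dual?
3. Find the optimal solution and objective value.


1. 3
2. -30
3. x1 = 0, x2 = 6, z = -30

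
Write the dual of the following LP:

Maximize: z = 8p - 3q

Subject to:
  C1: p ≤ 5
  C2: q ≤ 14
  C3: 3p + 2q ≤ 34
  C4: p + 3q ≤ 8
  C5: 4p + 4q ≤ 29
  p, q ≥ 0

Primal max cᵀx s.t. Ax ≤ b, x ≥ 0  →  Dual min bᵀy s.t. Aᵀy ≥ c, y ≥ 0.

Minimize: z = 5y1 + 14y2 + 34y3 + 8y4 + 29y5

Subject to:
  y1 + 3y3 + y4 + 4y5 ≥ 8
  y2 + 2y3 + 3y4 + 4y5 ≥ -3
  y1, y2, y3, y4, y5 ≥ 0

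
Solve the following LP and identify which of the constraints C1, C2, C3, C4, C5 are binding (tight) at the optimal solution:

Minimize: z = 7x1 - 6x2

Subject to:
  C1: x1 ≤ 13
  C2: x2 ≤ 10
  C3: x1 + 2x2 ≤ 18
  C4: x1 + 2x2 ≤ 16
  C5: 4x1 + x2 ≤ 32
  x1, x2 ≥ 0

At x1 = 0, x2 = 8, compute slack b - a·x for each constraint:
  C1: 13 − 0 = 13  (slack)
  C2: 10 − 8 = 2  (slack)
  C3: 18 − 16 = 2  (slack)
  C4: 16 − 16 = 0  (binding)
  C5: 32 − 8 = 24  (slack)

Optimal: x1 = 0, x2 = 8
Binding: C4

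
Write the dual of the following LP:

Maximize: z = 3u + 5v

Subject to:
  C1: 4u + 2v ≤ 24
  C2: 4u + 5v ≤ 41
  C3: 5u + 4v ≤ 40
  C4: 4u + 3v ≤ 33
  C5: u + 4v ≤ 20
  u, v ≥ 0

Primal max cᵀx s.t. Ax ≤ b, x ≥ 0  →  Dual min bᵀy s.t. Aᵀy ≥ c, y ≥ 0.

Minimize: z = 24y1 + 41y2 + 40y3 + 33y4 + 20y5

Subject to:
  4y1 + 4y2 + 5y3 + 4y4 + y5 ≥ 3
  2y1 + 5y2 + 4y3 + 3y4 + 4y5 ≥ 5
  y1, y2, y3, y4, y5 ≥ 0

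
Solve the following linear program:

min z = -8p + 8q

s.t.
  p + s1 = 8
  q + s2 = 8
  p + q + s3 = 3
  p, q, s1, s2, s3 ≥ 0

Evaluate the objective at each vertex of the feasible region:
  z(0, 0) = 0
  z(3, 0) = -24  ←
  z(0, 3) = 24
The minimum is at p = 3, q = 0.

p = 3, q = 0, z = -24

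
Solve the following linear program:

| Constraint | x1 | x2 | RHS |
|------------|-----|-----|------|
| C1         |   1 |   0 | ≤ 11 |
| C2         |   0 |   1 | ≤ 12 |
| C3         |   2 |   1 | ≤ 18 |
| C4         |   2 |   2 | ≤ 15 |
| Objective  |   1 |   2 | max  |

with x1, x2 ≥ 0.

Evaluate the objective at each vertex of the feasible region:
  z(0, 0) = 0
  z(7.5, 0) = 7.5
  z(0, 7.5) = 15  ←
The maximum is at x1 = 0, x2 = 7.5.

x1 = 0, x2 = 7.5, z = 15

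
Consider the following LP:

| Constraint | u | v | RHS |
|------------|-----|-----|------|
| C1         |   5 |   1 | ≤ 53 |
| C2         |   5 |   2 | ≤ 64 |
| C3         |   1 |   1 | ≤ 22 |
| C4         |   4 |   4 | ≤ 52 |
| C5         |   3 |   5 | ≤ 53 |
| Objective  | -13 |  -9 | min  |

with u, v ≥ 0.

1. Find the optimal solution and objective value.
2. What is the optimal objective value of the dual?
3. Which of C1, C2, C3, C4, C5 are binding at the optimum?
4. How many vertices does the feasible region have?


1. u = 10, v = 3, z = -157
2. -157
3. C1, C4
4. 5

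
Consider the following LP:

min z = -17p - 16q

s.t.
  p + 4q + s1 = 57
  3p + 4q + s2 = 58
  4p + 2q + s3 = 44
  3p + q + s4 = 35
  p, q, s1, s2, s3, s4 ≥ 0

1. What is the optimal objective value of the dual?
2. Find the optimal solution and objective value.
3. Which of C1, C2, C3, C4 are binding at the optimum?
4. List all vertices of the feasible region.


1. -262
2. p = 6, q = 10, z = -262
3. C2, C3
4. (0, 0), (11, 0), (6, 10), (0.5, 14.12), (0, 14.25)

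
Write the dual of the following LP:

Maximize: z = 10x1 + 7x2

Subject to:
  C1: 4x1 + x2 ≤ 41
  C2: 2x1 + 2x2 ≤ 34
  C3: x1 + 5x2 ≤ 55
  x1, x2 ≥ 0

Primal max cᵀx s.t. Ax ≤ b, x ≥ 0  →  Dual min bᵀy s.t. Aᵀy ≥ c, y ≥ 0.

Minimize: z = 41y1 + 34y2 + 55y3

Subject to:
  4y1 + 2y2 + y3 ≥ 10
  y1 + 2y2 + 5y3 ≥ 7
  y1, y2, y3 ≥ 0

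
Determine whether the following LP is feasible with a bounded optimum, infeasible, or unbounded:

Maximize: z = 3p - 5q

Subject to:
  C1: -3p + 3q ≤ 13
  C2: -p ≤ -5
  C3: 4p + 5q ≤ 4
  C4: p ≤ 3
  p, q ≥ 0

Infeasible (no feasible solution exists)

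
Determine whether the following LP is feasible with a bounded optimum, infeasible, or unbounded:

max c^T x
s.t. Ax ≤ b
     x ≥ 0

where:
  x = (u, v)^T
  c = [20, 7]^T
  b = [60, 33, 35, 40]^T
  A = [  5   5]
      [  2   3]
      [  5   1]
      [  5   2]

Feasible with a bounded optimal solution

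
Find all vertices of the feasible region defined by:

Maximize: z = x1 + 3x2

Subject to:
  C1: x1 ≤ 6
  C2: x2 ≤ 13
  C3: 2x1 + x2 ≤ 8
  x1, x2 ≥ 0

(0, 0), (4, 0), (0, 8)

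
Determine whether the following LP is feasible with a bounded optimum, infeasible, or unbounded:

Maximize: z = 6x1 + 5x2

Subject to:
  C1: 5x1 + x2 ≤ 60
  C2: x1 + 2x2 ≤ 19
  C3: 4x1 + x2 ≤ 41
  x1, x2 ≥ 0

Feasible with a bounded optimal solution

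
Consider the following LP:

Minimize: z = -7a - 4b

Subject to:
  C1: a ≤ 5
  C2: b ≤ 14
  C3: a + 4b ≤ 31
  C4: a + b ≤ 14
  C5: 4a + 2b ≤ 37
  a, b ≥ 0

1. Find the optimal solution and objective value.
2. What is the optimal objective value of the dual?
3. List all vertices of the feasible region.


1. a = 5, b = 6.5, z = -61
2. -61
3. (0, 0), (5, 0), (5, 6.5), (0, 7.75)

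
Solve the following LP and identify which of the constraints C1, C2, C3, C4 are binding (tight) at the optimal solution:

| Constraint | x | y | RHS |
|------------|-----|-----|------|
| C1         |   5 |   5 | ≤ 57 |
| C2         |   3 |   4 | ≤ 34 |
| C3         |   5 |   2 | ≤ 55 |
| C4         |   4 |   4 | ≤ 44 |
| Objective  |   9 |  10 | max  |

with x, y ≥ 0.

At x = 10, y = 1, compute slack b - a·x for each constraint:
  C1: 57 − 55 = 2  (slack)
  C2: 34 − 34 = 0  (binding)
  C3: 55 − 52 = 3  (slack)
  C4: 44 − 44 = 0  (binding)

Optimal: x = 10, y = 1
Binding: C2, C4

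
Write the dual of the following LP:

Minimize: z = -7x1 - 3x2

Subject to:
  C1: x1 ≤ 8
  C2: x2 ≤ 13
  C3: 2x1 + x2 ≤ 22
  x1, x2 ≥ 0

Primal min cᵀx s.t. Ax ≤ b, x ≥ 0  →  Dual max −bᵀy s.t. Aᵀy ≥ −c, y ≥ 0.

Maximize: z = -8y1 - 13y2 - 22y3

Subject to:
  y1 + 2y3 ≥ 7
  y2 + y3 ≥ 3
  y1, y2, y3 ≥ 0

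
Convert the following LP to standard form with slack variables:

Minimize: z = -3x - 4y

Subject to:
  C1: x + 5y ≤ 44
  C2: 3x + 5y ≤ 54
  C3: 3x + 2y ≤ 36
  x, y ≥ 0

min z = -3x - 4y

s.t.
  x + 5y + s1 = 44
  3x + 5y + s2 = 54
  3x + 2y + s3 = 36
  x, y, s1, s2, s3 ≥ 0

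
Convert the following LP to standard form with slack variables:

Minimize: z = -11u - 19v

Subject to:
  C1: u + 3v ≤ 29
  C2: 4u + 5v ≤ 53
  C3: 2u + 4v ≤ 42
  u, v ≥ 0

min z = -11u - 19v

s.t.
  u + 3v + s1 = 29
  4u + 5v + s2 = 53
  2u + 4v + s3 = 42
  u, v, s1, s2, s3 ≥ 0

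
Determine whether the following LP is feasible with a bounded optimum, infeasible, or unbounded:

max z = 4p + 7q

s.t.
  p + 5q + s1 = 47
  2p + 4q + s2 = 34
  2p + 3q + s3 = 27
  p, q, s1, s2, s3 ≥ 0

Feasible with a bounded optimal solution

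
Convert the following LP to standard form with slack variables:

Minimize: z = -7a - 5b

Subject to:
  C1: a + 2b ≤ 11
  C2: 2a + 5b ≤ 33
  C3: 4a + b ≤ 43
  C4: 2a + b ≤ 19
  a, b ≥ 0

min z = -7a - 5b

s.t.
  a + 2b + s1 = 11
  2a + 5b + s2 = 33
  4a + b + s3 = 43
  2a + b + s4 = 19
  a, b, s1, s2, s3, s4 ≥ 0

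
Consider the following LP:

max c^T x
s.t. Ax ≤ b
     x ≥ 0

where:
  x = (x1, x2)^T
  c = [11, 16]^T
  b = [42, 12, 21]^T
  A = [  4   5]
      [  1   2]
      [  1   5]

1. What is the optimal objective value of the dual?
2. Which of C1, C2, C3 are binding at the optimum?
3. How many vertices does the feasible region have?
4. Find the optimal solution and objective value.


1. 120
2. C1, C2
3. 5
4. x1 = 8, x2 = 2, z = 120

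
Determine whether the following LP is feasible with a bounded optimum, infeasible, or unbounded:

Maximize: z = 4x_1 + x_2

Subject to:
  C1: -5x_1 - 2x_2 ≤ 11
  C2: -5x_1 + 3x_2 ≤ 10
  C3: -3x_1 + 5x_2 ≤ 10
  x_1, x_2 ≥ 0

Unbounded (objective can increase without bound)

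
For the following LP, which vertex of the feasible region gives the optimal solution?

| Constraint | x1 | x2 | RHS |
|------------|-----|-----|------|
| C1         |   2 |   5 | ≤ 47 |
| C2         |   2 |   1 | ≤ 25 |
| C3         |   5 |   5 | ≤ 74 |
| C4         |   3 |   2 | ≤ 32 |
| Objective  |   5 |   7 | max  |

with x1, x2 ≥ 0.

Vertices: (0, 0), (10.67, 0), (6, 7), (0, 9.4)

Evaluate the objective at each vertex of the feasible region:
  z(0, 0) = 0
  z(10.67, 0) = 53.33
  z(6, 7) = 79  ←
  z(0, 9.4) = 65.8
The maximum is at x1 = 6, x2 = 7.

(6, 7)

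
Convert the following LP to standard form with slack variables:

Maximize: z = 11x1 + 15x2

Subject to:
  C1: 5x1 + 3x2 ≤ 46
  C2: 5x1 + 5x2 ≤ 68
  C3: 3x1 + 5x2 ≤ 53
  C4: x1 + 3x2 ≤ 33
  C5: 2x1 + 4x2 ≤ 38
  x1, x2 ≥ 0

max z = 11x1 + 15x2

s.t.
  5x1 + 3x2 + s1 = 46
  5x1 + 5x2 + s2 = 68
  3x1 + 5x2 + s3 = 53
  x1 + 3x2 + s4 = 33
  2x1 + 4x2 + s5 = 38
  x1, x2, s1, s2, s3, s4, s5 ≥ 0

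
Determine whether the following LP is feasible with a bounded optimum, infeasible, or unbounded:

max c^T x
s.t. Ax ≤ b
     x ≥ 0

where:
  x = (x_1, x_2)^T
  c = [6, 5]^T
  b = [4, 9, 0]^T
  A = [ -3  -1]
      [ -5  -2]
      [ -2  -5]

Unbounded (objective can increase without bound)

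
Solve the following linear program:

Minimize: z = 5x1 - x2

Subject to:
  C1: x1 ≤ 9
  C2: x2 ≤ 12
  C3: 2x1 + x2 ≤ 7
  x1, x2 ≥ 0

Evaluate the objective at each vertex of the feasible region:
  z(0, 0) = 0
  z(3.5, 0) = 17.5
  z(0, 7) = -7  ←
The minimum is at x1 = 0, x2 = 7.

x1 = 0, x2 = 7, z = -7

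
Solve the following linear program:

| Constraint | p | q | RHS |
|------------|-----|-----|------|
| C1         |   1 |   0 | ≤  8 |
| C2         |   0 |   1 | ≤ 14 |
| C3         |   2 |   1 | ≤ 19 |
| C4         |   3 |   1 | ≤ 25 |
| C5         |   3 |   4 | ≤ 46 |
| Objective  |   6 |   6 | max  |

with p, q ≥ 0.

Evaluate the objective at each vertex of the feasible region:
  z(0, 0) = 0
  z(8, 0) = 48
  z(8, 1) = 54
  z(6, 7) = 78  ←
  z(0, 11.5) = 69
The maximum is at p = 6, q = 7.

p = 6, q = 7, z = 78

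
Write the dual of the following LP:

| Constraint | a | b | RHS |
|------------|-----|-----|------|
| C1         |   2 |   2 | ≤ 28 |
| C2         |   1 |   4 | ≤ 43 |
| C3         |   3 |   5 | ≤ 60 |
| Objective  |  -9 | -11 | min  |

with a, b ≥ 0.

Primal min cᵀx s.t. Ax ≤ b, x ≥ 0  →  Dual max −bᵀy s.t. Aᵀy ≥ −c, y ≥ 0.

Maximize: z = -28y1 - 43y2 - 60y3

Subject to:
  2y1 + y2 + 3y3 ≥ 9
  2y1 + 4y2 + 5y3 ≥ 11
  y1, y2, y3 ≥ 0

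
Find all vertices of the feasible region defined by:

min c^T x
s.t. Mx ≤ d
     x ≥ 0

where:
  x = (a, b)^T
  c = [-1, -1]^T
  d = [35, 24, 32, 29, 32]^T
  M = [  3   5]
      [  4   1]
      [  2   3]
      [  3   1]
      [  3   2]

(0, 0), (6, 0), (5, 4), (0, 7)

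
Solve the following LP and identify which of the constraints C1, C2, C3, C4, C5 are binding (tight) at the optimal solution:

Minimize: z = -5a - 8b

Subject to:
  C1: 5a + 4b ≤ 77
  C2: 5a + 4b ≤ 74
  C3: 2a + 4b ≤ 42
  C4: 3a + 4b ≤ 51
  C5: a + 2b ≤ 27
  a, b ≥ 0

At a = 9, b = 6, compute slack b - a·x for each constraint:
  C1: 77 − 69 = 8  (slack)
  C2: 74 − 69 = 5  (slack)
  C3: 42 − 42 = 0  (binding)
  C4: 51 − 51 = 0  (binding)
  C5: 27 − 21 = 6  (slack)

Optimal: a = 9, b = 6
Binding: C3, C4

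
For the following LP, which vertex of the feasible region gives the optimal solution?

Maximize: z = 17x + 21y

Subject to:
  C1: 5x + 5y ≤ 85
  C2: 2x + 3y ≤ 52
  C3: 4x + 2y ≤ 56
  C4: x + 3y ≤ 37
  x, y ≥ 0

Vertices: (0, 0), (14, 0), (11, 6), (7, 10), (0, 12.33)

Evaluate the objective at each vertex of the feasible region:
  z(0, 0) = 0
  z(14, 0) = 238
  z(11, 6) = 313
  z(7, 10) = 329  ←
  z(0, 12.33) = 259
The maximum is at x = 7, y = 10.

(7, 10)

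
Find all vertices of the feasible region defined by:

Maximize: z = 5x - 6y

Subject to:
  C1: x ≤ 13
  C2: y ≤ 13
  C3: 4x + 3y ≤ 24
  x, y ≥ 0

(0, 0), (6, 0), (0, 8)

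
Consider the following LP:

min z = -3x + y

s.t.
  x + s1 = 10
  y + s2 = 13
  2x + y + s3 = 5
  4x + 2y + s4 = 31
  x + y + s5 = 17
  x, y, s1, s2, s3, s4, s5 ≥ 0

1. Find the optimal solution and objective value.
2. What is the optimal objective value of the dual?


1. x = 2.5, y = 0, z = -7.5
2. -7.5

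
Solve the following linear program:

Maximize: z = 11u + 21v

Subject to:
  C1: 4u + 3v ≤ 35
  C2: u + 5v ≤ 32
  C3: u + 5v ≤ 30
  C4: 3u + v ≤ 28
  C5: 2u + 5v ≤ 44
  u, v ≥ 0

Evaluate the objective at each vertex of the feasible region:
  z(0, 0) = 0
  z(8.75, 0) = 96.25
  z(5, 5) = 160  ←
  z(0, 6) = 126
The maximum is at u = 5, v = 5.

u = 5, v = 5, z = 160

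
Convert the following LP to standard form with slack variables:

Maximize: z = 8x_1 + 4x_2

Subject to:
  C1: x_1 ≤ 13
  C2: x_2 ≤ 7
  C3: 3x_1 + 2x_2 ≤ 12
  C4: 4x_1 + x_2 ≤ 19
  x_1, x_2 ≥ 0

max z = 8x_1 + 4x_2

s.t.
  x_1 + s1 = 13
  x_2 + s2 = 7
  3x_1 + 2x_2 + s3 = 12
  4x_1 + x_2 + s4 = 19
  x_1, x_2, s1, s2, s3, s4 ≥ 0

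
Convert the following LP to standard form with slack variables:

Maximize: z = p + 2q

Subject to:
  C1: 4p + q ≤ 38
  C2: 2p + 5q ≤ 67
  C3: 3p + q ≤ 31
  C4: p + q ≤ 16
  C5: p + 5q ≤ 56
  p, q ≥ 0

max z = p + 2q

s.t.
  4p + q + s1 = 38
  2p + 5q + s2 = 67
  3p + q + s3 = 31
  p + q + s4 = 16
  p + 5q + s5 = 56
  p, q, s1, s2, s3, s4, s5 ≥ 0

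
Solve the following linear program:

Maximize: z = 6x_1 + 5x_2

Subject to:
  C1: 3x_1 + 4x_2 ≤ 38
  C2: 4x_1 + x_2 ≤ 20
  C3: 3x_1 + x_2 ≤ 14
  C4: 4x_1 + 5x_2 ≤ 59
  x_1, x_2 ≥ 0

Evaluate the objective at each vertex of the feasible region:
  z(0, 0) = 0
  z(4.667, 0) = 28
  z(2, 8) = 52  ←
  z(0, 9.5) = 47.5
The maximum is at x_1 = 2, x_2 = 8.

x_1 = 2, x_2 = 8, z = 52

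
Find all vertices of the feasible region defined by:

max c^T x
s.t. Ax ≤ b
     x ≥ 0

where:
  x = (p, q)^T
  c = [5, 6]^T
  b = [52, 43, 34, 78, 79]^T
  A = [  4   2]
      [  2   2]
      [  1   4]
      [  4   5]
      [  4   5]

(0, 0), (13, 0), (10, 6), (0, 8.5)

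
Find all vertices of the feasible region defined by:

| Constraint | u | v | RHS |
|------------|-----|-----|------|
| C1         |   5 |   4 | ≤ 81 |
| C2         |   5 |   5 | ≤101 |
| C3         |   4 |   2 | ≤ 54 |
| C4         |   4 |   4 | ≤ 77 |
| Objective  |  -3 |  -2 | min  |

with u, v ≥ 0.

(0, 0), (13.5, 0), (9, 9), (4, 15.25), (0, 19.25)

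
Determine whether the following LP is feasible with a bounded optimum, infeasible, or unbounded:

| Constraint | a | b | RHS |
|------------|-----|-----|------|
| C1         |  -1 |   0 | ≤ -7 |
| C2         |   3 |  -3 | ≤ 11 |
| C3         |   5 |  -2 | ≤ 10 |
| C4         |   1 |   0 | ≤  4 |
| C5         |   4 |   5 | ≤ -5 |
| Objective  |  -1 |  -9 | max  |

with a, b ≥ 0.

Infeasible (no feasible solution exists)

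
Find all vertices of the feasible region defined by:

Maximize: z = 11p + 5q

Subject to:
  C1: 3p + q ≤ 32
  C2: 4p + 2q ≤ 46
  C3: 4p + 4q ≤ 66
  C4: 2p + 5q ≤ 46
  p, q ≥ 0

(0, 0), (10.67, 0), (9, 5), (8.625, 5.75), (0, 9.2)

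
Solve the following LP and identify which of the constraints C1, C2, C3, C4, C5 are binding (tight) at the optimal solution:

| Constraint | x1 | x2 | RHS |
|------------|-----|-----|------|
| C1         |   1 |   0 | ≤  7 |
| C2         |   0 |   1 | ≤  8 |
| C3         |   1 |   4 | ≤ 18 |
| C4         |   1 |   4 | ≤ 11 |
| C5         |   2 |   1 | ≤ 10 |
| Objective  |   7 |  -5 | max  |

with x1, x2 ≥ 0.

At x1 = 5, x2 = 0, compute slack b - a·x for each constraint:
  C1: 7 − 5 = 2  (slack)
  C2: 8 − 0 = 8  (slack)
  C3: 18 − 5 = 13  (slack)
  C4: 11 − 5 = 6  (slack)
  C5: 10 − 10 = 0  (binding)

Optimal: x1 = 5, x2 = 0
Binding: C5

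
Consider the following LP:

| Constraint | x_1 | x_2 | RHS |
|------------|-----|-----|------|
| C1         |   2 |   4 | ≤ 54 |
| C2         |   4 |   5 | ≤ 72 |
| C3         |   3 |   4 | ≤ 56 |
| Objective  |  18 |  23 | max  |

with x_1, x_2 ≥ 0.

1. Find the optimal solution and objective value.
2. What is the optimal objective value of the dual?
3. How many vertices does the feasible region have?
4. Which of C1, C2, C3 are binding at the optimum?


1. x_1 = 8, x_2 = 8, z = 328
2. 328
3. 5
4. C2, C3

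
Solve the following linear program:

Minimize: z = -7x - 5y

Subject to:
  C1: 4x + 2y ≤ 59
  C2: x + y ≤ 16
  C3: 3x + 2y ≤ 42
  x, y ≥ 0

Evaluate the objective at each vertex of the feasible region:
  z(0, 0) = 0
  z(14, 0) = -98
  z(10, 6) = -100  ←
  z(0, 16) = -80
The minimum is at x = 10, y = 6.

x = 10, y = 6, z = -100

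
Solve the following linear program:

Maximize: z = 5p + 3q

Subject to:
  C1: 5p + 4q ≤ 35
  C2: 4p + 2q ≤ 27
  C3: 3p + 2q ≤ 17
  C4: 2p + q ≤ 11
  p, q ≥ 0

Evaluate the objective at each vertex of the feasible region:
  z(0, 0) = 0
  z(5.5, 0) = 27.5
  z(5, 1) = 28  ←
  z(0, 8.5) = 25.5
The maximum is at p = 5, q = 1.

p = 5, q = 1, z = 28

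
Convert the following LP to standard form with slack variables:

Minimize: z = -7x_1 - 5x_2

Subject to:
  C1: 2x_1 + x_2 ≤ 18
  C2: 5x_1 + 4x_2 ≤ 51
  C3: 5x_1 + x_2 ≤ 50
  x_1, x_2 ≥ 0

min z = -7x_1 - 5x_2

s.t.
  2x_1 + x_2 + s1 = 18
  5x_1 + 4x_2 + s2 = 51
  5x_1 + x_2 + s3 = 50
  x_1, x_2, s1, s2, s3 ≥ 0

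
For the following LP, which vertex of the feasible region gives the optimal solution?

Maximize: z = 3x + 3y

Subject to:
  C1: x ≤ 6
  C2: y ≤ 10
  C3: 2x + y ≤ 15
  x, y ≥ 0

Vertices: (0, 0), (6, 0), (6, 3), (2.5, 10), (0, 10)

Evaluate the objective at each vertex of the feasible region:
  z(0, 0) = 0
  z(6, 0) = 18
  z(6, 3) = 27
  z(2.5, 10) = 37.5  ←
  z(0, 10) = 30
The maximum is at x = 2.5, y = 10.

(2.5, 10)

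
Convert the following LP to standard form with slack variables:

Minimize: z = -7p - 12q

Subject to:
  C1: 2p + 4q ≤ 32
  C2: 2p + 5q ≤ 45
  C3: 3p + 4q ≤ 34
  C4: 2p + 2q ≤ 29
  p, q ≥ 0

min z = -7p - 12q

s.t.
  2p + 4q + s1 = 32
  2p + 5q + s2 = 45
  3p + 4q + s3 = 34
  2p + 2q + s4 = 29
  p, q, s1, s2, s3, s4 ≥ 0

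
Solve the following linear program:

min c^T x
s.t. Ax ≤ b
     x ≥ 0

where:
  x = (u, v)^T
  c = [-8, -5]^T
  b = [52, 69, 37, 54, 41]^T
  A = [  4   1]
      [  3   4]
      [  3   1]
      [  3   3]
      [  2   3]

Evaluate the objective at each vertex of the feasible region:
  z(0, 0) = 0
  z(12.33, 0) = -98.67
  z(10, 7) = -115  ←
  z(0, 13.67) = -68.33
The minimum is at u = 10, v = 7.

u = 10, v = 7, z = -115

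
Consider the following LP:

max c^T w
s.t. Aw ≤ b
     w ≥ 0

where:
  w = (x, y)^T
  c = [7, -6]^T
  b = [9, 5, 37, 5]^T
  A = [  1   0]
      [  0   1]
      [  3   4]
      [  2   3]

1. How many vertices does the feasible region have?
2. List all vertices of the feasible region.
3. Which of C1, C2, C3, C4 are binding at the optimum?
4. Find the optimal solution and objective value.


1. 3
2. (0, 0), (2.5, 0), (0, 1.667)
3. C4
4. x = 2.5, y = 0, z = 17.5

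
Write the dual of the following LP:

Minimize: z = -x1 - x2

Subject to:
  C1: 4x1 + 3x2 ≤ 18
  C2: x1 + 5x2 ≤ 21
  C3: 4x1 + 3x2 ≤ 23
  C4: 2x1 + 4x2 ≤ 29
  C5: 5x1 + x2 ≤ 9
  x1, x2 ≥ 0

Primal min cᵀx s.t. Ax ≤ b, x ≥ 0  →  Dual max −bᵀy s.t. Aᵀy ≥ −c, y ≥ 0.

Maximize: z = -18y1 - 21y2 - 23y3 - 29y4 - 9y5

Subject to:
  4y1 + y2 + 4y3 + 2y4 + 5y5 ≥ 1
  3y1 + 5y2 + 3y3 + 4y4 + y5 ≥ 1
  y1, y2, y3, y4, y5 ≥ 0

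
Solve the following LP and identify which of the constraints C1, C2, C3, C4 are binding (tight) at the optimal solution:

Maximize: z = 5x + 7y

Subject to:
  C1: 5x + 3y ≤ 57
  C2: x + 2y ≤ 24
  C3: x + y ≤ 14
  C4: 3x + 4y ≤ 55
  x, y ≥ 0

At x = 4, y = 10, compute slack b - a·x for each constraint:
  C1: 57 − 50 = 7  (slack)
  C2: 24 − 24 = 0  (binding)
  C3: 14 − 14 = 0  (binding)
  C4: 55 − 52 = 3  (slack)

Optimal: x = 4, y = 10
Binding: C2, C3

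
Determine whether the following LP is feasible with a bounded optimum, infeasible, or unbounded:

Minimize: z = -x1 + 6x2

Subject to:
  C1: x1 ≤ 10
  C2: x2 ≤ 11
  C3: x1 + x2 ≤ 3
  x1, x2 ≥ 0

Feasible with a bounded optimal solution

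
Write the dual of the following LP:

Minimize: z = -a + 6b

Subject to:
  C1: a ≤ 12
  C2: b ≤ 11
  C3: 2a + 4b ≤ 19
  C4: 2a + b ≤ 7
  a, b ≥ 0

Primal min cᵀx s.t. Ax ≤ b, x ≥ 0  →  Dual max −bᵀy s.t. Aᵀy ≥ −c, y ≥ 0.

Maximize: z = -12y1 - 11y2 - 19y3 - 7y4

Subject to:
  y1 + 2y3 + 2y4 ≥ 1
  y2 + 4y3 + y4 ≥ -6
  y1, y2, y3, y4 ≥ 0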